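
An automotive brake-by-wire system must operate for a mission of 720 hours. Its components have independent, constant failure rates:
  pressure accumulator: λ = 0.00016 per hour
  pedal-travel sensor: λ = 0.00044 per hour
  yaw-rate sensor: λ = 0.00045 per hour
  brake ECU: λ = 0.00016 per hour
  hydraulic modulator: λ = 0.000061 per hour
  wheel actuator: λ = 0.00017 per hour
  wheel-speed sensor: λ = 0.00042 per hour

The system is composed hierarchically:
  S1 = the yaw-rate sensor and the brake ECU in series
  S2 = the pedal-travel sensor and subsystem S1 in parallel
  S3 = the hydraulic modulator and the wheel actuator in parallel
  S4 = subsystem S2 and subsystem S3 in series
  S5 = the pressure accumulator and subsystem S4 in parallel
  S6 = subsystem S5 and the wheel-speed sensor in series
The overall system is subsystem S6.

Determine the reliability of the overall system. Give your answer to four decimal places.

R(pressure accumulator) = exp(−0.00016 × 720) = 0.891188
R(pedal-travel sensor) = exp(−0.00044 × 720) = 0.728476
R(yaw-rate sensor) = exp(−0.00045 × 720) = 0.723250
R(brake ECU) = exp(−0.00016 × 720) = 0.891188
R(hydraulic modulator) = exp(−0.000061 × 720) = 0.957031
R(wheel actuator) = exp(−0.00017 × 720) = 0.884794
R(wheel-speed sensor) = exp(−0.00042 × 720) = 0.739042
Series (yaw-rate sensor and brake ECU): 0.723250 × 0.891188 = 0.644552
Parallel (pedal-travel sensor and [0.644552]): 1 − (1 − 0.728476)(1 − 0.644552) = 0.903487
Parallel (hydraulic modulator and wheel actuator): 1 − (1 − 0.957031)(1 − 0.884794) = 0.995050
Series ([0.903487] and [0.995050]): 0.903487 × 0.995050 = 0.899015
Parallel (pressure accumulator and [0.899015]): 1 − (1 − 0.891188)(1 − 0.899015) = 0.989012
Series ([0.989012] and wheel-speed sensor): 0.989012 × 0.739042 = 0.7309

0.7309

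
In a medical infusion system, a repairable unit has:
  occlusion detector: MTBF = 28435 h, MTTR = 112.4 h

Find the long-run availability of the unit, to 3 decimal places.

A(occlusion detector) = MTBF/(MTBF+MTTR) = 28435/(28435+112.4) = 0.996

0.996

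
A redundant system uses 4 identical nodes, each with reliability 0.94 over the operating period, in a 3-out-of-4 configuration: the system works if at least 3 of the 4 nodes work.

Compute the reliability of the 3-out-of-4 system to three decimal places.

R = Σ_{i=3}^{4} C(4,i) p^i (1−p)^{4−i} with p = 0.94
C(4,3)·0.94^3·0.06^1 = 0.19934
C(4,4)·0.94^4·0.06^0 = 0.78075
Sum = 0.980

0.980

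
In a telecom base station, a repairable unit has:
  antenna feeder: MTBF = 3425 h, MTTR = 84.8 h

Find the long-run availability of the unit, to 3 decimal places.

A(antenna feeder) = MTBF/(MTBF+MTTR) = 3425/(3425+84.8) = 0.976

0.976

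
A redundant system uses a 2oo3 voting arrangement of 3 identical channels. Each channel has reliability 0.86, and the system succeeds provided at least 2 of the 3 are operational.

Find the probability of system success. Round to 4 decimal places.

R = Σ_{i=2}^{3} C(3,i) p^i (1−p)^{3−i} with p = 0.86
C(3,2)·0.86^2·0.14^1 = 0.310632
C(3,3)·0.86^3·0.14^0 = 0.636056
Sum = 0.9467

0.9467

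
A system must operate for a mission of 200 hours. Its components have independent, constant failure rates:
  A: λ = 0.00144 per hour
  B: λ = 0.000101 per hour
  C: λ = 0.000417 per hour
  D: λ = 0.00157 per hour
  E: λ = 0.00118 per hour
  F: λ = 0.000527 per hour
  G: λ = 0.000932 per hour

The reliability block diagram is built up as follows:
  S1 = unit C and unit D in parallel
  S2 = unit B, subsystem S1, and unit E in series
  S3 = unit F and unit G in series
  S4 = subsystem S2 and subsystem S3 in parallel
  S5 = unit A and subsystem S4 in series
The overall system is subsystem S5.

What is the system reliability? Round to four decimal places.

0.7037

R(A) = exp(−0.00144 × 200) = 0.749762
R(B) = exp(−0.000101 × 200) = 0.980003
R(C) = exp(−0.000417 × 200) = 0.919983
R(D) = exp(−0.00157 × 200) = 0.730519
R(E) = exp(−0.00118 × 200) = 0.789781
R(F) = exp(−0.000527 × 200) = 0.899964
R(G) = exp(−0.000932 × 200) = 0.829942
Parallel (C and D): 1 − (1 − 0.919983)(1 − 0.730519) = 0.978437
Series (B, [0.978437], and E): 0.980003 × 0.978437 × 0.789781 = 0.757298
Series (F and G): 0.899964 × 0.829942 = 0.746918
Parallel ([0.757298] and [0.746918]): 1 − (1 − 0.757298)(1 − 0.746918) = 0.938576
Series (A and [0.938576]): 0.749762 × 0.938576 = 0.7037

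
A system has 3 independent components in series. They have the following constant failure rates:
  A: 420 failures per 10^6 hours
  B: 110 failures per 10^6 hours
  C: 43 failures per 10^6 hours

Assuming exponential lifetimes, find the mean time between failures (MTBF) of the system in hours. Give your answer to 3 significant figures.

Series of exponential components: λ_sys = Σ λ_i
λ_sys = 0.00042 + 0.00011 + 0.000043 = 5.7300e-04 /h
MTBF = 1 / λ_sys = 1750 h

1750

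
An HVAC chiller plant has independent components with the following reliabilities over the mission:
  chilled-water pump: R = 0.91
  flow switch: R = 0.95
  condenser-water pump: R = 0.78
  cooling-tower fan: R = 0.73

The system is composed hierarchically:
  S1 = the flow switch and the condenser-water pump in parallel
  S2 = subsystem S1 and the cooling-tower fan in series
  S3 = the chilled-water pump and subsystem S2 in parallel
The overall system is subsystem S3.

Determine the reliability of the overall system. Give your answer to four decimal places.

Parallel (flow switch and condenser-water pump): 1 − (1 − 0.950000)(1 − 0.780000) = 0.989000
Series ([0.989000] and cooling-tower fan): 0.989000 × 0.730000 = 0.721970
Parallel (chilled-water pump and [0.721970]): 1 − (1 − 0.910000)(1 − 0.721970) = 0.9750

0.9750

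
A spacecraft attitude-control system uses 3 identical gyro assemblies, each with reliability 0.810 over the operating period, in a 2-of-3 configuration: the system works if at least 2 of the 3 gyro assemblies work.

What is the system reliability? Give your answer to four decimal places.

0.9054

R = Σ_{i=2}^{3} C(3,i) p^i (1−p)^{3−i} with p = 0.810
C(3,2)·0.810^2·0.190^1 = 0.373977
C(3,3)·0.810^3·0.190^0 = 0.531441
Sum = 0.9054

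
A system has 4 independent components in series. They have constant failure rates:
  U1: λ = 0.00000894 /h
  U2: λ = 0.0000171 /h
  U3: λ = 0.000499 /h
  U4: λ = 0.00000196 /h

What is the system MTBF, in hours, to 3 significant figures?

1900

Series of exponential components: λ_sys = Σ λ_i
λ_sys = 0.00000894 + 0.0000171 + 0.000499 + 0.00000196 = 5.2700e-04 /h
MTBF = 1 / λ_sys = 1900 h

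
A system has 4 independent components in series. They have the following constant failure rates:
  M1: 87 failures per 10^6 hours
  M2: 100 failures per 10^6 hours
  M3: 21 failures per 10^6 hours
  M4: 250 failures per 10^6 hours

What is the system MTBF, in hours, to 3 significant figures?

2180

Series of exponential components: λ_sys = Σ λ_i
λ_sys = 0.000087 + 0.00010 + 0.000021 + 0.00025 = 4.5800e-04 /h
MTBF = 1 / λ_sys = 2180 h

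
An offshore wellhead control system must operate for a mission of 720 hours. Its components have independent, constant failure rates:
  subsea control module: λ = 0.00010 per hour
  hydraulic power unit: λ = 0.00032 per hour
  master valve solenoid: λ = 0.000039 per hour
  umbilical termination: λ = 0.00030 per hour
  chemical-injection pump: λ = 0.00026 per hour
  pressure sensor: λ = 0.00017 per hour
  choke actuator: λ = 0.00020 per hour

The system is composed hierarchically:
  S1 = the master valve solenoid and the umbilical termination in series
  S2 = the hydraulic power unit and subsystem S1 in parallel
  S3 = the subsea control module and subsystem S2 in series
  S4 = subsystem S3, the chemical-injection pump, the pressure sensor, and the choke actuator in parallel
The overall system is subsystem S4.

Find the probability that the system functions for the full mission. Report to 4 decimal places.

R(subsea control module) = exp(−0.00010 × 720) = 0.930531
R(hydraulic power unit) = exp(−0.00032 × 720) = 0.794216
R(master valve solenoid) = exp(−0.000039 × 720) = 0.972311
R(umbilical termination) = exp(−0.00030 × 720) = 0.805735
R(chemical-injection pump) = exp(−0.00026 × 720) = 0.829278
R(pressure sensor) = exp(−0.00017 × 720) = 0.884794
R(choke actuator) = exp(−0.00020 × 720) = 0.865888
Series (master valve solenoid and umbilical termination): 0.972311 × 0.805735 = 0.783425
Parallel (hydraulic power unit and [0.783425]): 1 − (1 − 0.794216)(1 − 0.783425) = 0.955432
Series (subsea control module and [0.955432]): 0.930531 × 0.955432 = 0.889059
Parallel ([0.889059], chemical-injection pump, pressure sensor, and choke actuator): 1 − (1 − 0.889059)(1 − 0.829278)(1 − 0.884794)(1 − 0.865888) = 0.9997

0.9997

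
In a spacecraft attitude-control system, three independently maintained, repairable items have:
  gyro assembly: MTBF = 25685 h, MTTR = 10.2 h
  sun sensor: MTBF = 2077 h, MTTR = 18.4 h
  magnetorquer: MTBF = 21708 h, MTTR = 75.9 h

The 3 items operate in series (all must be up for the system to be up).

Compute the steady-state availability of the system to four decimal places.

0.9874

A(gyro assembly) = MTBF/(MTBF+MTTR) = 25685/(25685+10.2) = 0.999603
A(sun sensor) = MTBF/(MTBF+MTTR) = 2077/(2077+18.4) = 0.991219
A(magnetorquer) = MTBF/(MTBF+MTTR) = 21708/(21708+75.9) = 0.996516
Series availability: 0.999603 × 0.991219 × 0.996516 = 0.9874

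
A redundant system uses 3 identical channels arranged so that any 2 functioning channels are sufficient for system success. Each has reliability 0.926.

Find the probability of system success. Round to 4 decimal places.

R = Σ_{i=2}^{3} C(3,i) p^i (1−p)^{3−i} with p = 0.926
C(3,2)·0.926^2·0.074^1 = 0.190360
C(3,3)·0.926^3·0.074^0 = 0.794023
Sum = 0.9844

0.9844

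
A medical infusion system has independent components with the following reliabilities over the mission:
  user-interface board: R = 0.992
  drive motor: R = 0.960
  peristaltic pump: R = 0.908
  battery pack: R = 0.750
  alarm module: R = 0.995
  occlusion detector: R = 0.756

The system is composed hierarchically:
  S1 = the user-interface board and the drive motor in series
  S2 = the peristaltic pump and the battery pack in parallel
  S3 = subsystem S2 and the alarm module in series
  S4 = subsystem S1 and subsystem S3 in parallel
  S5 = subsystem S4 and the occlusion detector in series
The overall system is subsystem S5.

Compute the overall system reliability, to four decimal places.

0.7550

Series (user-interface board and drive motor): 0.992000 × 0.960000 = 0.952320
Parallel (peristaltic pump and battery pack): 1 − (1 − 0.908000)(1 − 0.750000) = 0.977000
Series ([0.977000] and alarm module): 0.977000 × 0.995000 = 0.972115
Parallel ([0.952320] and [0.972115]): 1 − (1 − 0.952320)(1 − 0.972115) = 0.998670
Series ([0.998670] and occlusion detector): 0.998670 × 0.756000 = 0.7550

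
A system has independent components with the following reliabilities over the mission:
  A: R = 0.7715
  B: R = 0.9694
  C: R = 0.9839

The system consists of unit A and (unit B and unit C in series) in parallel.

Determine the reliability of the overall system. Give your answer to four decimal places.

0.9894

Series (B and C): 0.969400 × 0.983900 = 0.953793
Parallel (A and [0.953793]): 1 − (1 − 0.771500)(1 − 0.953793) = 0.9894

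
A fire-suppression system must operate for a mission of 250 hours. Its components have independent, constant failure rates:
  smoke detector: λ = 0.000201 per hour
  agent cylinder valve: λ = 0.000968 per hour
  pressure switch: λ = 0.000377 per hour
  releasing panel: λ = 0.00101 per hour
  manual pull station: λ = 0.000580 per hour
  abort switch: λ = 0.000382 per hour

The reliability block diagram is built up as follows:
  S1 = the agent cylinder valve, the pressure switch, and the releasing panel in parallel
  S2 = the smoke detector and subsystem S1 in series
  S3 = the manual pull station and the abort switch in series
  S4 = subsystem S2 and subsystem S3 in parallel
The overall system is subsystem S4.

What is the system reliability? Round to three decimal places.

R(smoke detector) = exp(−0.000201 × 250) = 0.95099
R(agent cylinder valve) = exp(−0.000968 × 250) = 0.78506
R(pressure switch) = exp(−0.000377 × 250) = 0.91006
R(releasing panel) = exp(−0.00101 × 250) = 0.77686
R(manual pull station) = exp(−0.000580 × 250) = 0.86502
R(abort switch) = exp(−0.000382 × 250) = 0.90892
Parallel (agent cylinder valve, pressure switch, and releasing panel): 1 − (1 − 0.78506)(1 − 0.91006)(1 − 0.77686) = 0.99569
Series (smoke detector and [0.99569]): 0.95099 × 0.99569 = 0.94689
Series (manual pull station and abort switch): 0.86502 × 0.90892 = 0.78623
Parallel ([0.94689] and [0.78623]): 1 − (1 − 0.94689)(1 − 0.78623) = 0.989

0.989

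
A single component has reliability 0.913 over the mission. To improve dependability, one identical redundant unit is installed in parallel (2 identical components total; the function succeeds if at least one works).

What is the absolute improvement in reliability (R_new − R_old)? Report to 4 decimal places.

0.0794

R_before = 0.913
R_after = 1 − (1 − 0.913)^2 = 0.9924
ΔR = 0.9924 − 0.913 = 0.0794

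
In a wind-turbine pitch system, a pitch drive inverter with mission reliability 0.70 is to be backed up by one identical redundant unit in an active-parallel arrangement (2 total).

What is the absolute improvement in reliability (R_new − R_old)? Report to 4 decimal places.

R_before = 0.70
R_after = 1 − (1 − 0.70)^2 = 0.9100
ΔR = 0.9100 − 0.70 = 0.2100

0.2100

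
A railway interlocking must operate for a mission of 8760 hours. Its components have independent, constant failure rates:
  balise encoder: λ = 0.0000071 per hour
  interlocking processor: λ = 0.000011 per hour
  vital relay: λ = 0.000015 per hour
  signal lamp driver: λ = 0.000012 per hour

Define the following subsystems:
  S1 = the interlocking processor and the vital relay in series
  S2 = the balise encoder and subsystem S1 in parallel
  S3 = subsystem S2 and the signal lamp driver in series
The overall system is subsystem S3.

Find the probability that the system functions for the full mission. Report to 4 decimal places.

R(balise encoder) = exp(−0.0000071 × 8760) = 0.939699
R(interlocking processor) = exp(−0.000011 × 8760) = 0.908137
R(vital relay) = exp(−0.000015 × 8760) = 0.876867
R(signal lamp driver) = exp(−0.000012 × 8760) = 0.900216
Series (interlocking processor and vital relay): 0.908137 × 0.876867 = 0.796315
Parallel (balise encoder and [0.796315]): 1 − (1 − 0.939699)(1 − 0.796315) = 0.987718
Series ([0.987718] and signal lamp driver): 0.987718 × 0.900216 = 0.8892

0.8892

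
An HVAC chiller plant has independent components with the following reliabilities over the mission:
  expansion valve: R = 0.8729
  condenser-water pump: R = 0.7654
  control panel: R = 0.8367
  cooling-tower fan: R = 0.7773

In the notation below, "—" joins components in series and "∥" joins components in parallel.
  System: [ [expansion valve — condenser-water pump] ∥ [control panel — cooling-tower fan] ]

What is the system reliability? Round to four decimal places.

0.8840

Series (expansion valve and condenser-water pump): 0.872900 × 0.765400 = 0.668118
Series (control panel and cooling-tower fan): 0.836700 × 0.777300 = 0.650367
Parallel ([0.668118] and [0.650367]): 1 − (1 − 0.668118)(1 − 0.650367) = 0.8840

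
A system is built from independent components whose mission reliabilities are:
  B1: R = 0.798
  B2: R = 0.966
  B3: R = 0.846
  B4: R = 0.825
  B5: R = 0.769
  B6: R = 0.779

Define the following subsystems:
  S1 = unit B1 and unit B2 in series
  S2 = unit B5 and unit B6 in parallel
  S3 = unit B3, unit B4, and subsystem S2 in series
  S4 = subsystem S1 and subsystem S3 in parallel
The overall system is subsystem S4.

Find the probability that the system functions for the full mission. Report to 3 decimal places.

Series (B1 and B2): 0.79800 × 0.96600 = 0.77087
Parallel (B5 and B6): 1 − (1 − 0.76900)(1 − 0.77900) = 0.94895
Series (B3, B4, and [0.94895]): 0.84600 × 0.82500 × 0.94895 = 0.66232
Parallel ([0.77087] and [0.66232]): 1 − (1 − 0.77087)(1 − 0.66232) = 0.923

0.923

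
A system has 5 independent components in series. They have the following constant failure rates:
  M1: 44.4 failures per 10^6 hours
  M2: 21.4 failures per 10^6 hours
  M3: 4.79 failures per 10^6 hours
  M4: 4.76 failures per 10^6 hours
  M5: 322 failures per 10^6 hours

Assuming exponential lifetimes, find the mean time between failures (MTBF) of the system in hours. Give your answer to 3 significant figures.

Series of exponential components: λ_sys = Σ λ_i
λ_sys = 0.0000444 + 0.0000214 + 0.00000479 + 0.00000476 + 0.000322 = 3.9735e-04 /h
MTBF = 1 / λ_sys = 2520 h

2520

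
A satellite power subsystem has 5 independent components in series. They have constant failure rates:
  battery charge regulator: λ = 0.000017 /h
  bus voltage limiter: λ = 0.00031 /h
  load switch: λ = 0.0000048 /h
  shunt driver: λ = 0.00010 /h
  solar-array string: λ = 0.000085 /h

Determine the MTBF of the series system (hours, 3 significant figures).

Series of exponential components: λ_sys = Σ λ_i
λ_sys = 0.000017 + 0.00031 + 0.0000048 + 0.00010 + 0.000085 = 5.1680e-04 /h
MTBF = 1 / λ_sys = 1930 h

1930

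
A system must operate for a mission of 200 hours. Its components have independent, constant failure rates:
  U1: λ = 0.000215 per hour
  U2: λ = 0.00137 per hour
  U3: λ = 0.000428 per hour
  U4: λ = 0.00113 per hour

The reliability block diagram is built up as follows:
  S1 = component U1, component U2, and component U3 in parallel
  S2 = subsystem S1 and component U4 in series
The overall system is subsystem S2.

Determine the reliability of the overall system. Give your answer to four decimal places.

R(U1) = exp(−0.000215 × 200) = 0.957911
R(U2) = exp(−0.00137 × 200) = 0.760332
R(U3) = exp(−0.000428 × 200) = 0.917961
R(U4) = exp(−0.00113 × 200) = 0.797718
Parallel (U1, U2, and U3): 1 − (1 − 0.957911)(1 − 0.760332)(1 − 0.917961) = 0.999172
Series ([0.999172] and U4): 0.999172 × 0.797718 = 0.7971

0.7971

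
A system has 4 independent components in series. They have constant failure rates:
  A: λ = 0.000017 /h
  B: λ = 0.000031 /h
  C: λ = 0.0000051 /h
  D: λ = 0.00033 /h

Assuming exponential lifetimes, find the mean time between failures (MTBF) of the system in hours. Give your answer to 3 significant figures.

Series of exponential components: λ_sys = Σ λ_i
λ_sys = 0.000017 + 0.000031 + 0.0000051 + 0.00033 = 3.8310e-04 /h
MTBF = 1 / λ_sys = 2610 h

2610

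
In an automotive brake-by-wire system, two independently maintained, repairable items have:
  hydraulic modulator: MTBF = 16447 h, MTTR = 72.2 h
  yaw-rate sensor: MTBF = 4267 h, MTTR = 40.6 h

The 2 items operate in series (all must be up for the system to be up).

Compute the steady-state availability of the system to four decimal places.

0.9862

A(hydraulic modulator) = MTBF/(MTBF+MTTR) = 16447/(16447+72.2) = 0.995629
A(yaw-rate sensor) = MTBF/(MTBF+MTTR) = 4267/(4267+40.6) = 0.990575
Series availability: 0.995629 × 0.990575 = 0.9862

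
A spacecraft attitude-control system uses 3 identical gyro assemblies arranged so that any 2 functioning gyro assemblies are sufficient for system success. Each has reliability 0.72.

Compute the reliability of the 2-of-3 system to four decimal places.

0.8087

R = Σ_{i=2}^{3} C(3,i) p^i (1−p)^{3−i} with p = 0.72
C(3,2)·0.72^2·0.28^1 = 0.435456
C(3,3)·0.72^3·0.28^0 = 0.373248
Sum = 0.8087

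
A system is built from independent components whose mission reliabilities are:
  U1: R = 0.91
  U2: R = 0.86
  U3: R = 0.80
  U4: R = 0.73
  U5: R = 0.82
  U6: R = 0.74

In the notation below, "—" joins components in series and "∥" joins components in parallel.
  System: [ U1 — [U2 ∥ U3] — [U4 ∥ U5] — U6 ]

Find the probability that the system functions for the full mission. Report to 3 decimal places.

Parallel (U2 and U3): 1 − (1 − 0.86000)(1 − 0.80000) = 0.97200
Parallel (U4 and U5): 1 − (1 − 0.73000)(1 − 0.82000) = 0.95140
Series (U1, [0.97200], [0.95140], and U6): 0.91000 × 0.97200 × 0.95140 × 0.74000 = 0.623

0.623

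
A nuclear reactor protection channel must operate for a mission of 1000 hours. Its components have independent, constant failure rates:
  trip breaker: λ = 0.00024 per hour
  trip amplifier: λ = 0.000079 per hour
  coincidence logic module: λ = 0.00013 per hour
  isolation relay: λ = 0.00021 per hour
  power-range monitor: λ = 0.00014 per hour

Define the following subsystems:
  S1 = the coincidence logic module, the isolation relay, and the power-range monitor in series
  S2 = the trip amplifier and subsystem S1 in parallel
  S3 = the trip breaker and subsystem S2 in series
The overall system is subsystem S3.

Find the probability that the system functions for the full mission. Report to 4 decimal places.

R(trip breaker) = exp(−0.00024 × 1000) = 0.786628
R(trip amplifier) = exp(−0.000079 × 1000) = 0.924040
R(coincidence logic module) = exp(−0.00013 × 1000) = 0.878095
R(isolation relay) = exp(−0.00021 × 1000) = 0.810584
R(power-range monitor) = exp(−0.00014 × 1000) = 0.869358
Series (coincidence logic module, isolation relay, and power-range monitor): 0.878095 × 0.810584 × 0.869358 = 0.618783
Parallel (trip amplifier and [0.618783]): 1 − (1 − 0.924040)(1 − 0.618783) = 0.971043
Series (trip breaker and [0.971043]): 0.786628 × 0.971043 = 0.7638

0.7638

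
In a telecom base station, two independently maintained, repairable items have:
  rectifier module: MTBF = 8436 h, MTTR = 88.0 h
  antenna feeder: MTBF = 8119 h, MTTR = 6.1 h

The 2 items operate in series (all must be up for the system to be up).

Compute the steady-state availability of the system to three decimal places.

A(rectifier module) = MTBF/(MTBF+MTTR) = 8436/(8436+88.0) = 0.989676
A(antenna feeder) = MTBF/(MTBF+MTTR) = 8119/(8119+6.1) = 0.999249
Series availability: 0.989676 × 0.999249 = 0.989

0.989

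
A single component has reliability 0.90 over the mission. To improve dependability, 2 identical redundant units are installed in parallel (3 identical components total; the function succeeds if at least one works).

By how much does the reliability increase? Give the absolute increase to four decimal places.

R_before = 0.90
R_after = 1 − (1 − 0.90)^3 = 0.9990
ΔR = 0.9990 − 0.90 = 0.0990

0.0990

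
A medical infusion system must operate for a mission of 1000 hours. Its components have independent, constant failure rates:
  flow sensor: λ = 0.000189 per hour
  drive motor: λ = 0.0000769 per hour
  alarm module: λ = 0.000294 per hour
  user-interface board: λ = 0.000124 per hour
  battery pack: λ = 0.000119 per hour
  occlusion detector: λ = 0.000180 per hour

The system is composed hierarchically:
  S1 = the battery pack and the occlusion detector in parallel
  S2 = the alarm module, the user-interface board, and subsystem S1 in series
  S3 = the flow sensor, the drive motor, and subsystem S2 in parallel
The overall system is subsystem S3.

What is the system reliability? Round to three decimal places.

R(flow sensor) = exp(−0.000189 × 1000) = 0.82779
R(drive motor) = exp(−0.0000769 × 1000) = 0.92598
R(alarm module) = exp(−0.000294 × 1000) = 0.74528
R(user-interface board) = exp(−0.000124 × 1000) = 0.88338
R(battery pack) = exp(−0.000119 × 1000) = 0.88781
R(occlusion detector) = exp(−0.000180 × 1000) = 0.83527
Parallel (battery pack and occlusion detector): 1 − (1 − 0.88781)(1 − 0.83527) = 0.98152
Series (alarm module, user-interface board, and [0.98152]): 0.74528 × 0.88338 × 0.98152 = 0.64620
Parallel (flow sensor, drive motor, and [0.64620]): 1 − (1 − 0.82779)(1 − 0.92598)(1 − 0.64620) = 0.995

0.995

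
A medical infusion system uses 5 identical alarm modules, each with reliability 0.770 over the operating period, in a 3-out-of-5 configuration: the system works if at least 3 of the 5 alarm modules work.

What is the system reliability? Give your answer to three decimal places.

0.916

R = Σ_{i=3}^{5} C(5,i) p^i (1−p)^{5−i} with p = 0.770
C(5,3)·0.770^3·0.230^2 = 0.24151
C(5,4)·0.770^4·0.230^1 = 0.40426
C(5,5)·0.770^5·0.230^0 = 0.27068
Sum = 0.916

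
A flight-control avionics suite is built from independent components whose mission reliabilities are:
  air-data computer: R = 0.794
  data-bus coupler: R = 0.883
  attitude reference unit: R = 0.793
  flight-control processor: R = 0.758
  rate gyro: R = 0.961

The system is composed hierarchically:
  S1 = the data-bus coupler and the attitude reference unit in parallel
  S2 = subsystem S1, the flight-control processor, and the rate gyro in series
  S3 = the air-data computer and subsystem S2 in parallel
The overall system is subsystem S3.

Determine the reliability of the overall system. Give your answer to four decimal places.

0.9404

Parallel (data-bus coupler and attitude reference unit): 1 − (1 − 0.883000)(1 − 0.793000) = 0.975781
Series ([0.975781], flight-control processor, and rate gyro): 0.975781 × 0.758000 × 0.961000 = 0.710796
Parallel (air-data computer and [0.710796]): 1 − (1 − 0.794000)(1 − 0.710796) = 0.9404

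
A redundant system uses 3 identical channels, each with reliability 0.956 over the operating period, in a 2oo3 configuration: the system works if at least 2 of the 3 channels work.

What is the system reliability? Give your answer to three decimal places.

R = Σ_{i=2}^{3} C(3,i) p^i (1−p)^{3−i} with p = 0.956
C(3,2)·0.956^2·0.044^1 = 0.12064
C(3,3)·0.956^3·0.044^0 = 0.87372
Sum = 0.994

0.994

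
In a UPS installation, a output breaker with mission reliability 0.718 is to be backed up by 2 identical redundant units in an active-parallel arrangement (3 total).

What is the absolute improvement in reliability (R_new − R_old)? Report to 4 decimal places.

0.2596

R_before = 0.718
R_after = 1 − (1 − 0.718)^3 = 0.9776
ΔR = 0.9776 − 0.718 = 0.2596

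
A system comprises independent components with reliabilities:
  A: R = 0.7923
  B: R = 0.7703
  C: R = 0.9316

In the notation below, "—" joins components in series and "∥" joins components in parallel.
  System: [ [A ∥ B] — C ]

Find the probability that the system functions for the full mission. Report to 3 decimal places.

0.887

Parallel (A and B): 1 − (1 − 0.79230)(1 − 0.77030) = 0.95229
Series ([0.95229] and C): 0.95229 × 0.93160 = 0.887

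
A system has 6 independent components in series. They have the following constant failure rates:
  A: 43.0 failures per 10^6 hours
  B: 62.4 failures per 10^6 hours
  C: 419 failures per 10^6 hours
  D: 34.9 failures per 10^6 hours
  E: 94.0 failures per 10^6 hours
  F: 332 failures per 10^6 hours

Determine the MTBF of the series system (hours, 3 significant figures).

Series of exponential components: λ_sys = Σ λ_i
λ_sys = 0.0000430 + 0.0000624 + 0.000419 + 0.0000349 + 0.0000940 + 0.000332 = 9.8530e-04 /h
MTBF = 1 / λ_sys = 1010 h

1010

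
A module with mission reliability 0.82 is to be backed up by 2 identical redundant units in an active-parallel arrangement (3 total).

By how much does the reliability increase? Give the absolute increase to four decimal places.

R_before = 0.82
R_after = 1 − (1 − 0.82)^3 = 0.9942
ΔR = 0.9942 − 0.82 = 0.1742

0.1742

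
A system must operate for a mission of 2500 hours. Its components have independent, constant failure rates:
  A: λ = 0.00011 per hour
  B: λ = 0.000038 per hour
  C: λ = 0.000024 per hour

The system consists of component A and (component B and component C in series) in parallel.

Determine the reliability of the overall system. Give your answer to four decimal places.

R(A) = exp(−0.00011 × 2500) = 0.759572
R(B) = exp(−0.000038 × 2500) = 0.909373
R(C) = exp(−0.000024 × 2500) = 0.941765
Series (B and C): 0.909373 × 0.941765 = 0.856416
Parallel (A and [0.856416]): 1 − (1 − 0.759572)(1 − 0.856416) = 0.9655

0.9655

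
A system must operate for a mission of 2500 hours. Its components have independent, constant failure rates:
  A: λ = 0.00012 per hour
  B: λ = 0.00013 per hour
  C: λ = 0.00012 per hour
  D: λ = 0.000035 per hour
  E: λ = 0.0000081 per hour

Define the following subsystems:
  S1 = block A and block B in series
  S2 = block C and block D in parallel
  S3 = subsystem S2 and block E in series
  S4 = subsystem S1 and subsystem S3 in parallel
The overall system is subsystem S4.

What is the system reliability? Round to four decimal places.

0.9808

R(A) = exp(−0.00012 × 2500) = 0.740818
R(B) = exp(−0.00013 × 2500) = 0.722527
R(C) = exp(−0.00012 × 2500) = 0.740818
R(D) = exp(−0.000035 × 2500) = 0.916219
R(E) = exp(−0.0000081 × 2500) = 0.979954
Series (A and B): 0.740818 × 0.722527 = 0.535261
Parallel (C and D): 1 − (1 − 0.740818)(1 − 0.916219) = 0.978285
Series ([0.978285] and E): 0.978285 × 0.979954 = 0.958674
Parallel ([0.535261] and [0.958674]): 1 − (1 − 0.535261)(1 − 0.958674) = 0.9808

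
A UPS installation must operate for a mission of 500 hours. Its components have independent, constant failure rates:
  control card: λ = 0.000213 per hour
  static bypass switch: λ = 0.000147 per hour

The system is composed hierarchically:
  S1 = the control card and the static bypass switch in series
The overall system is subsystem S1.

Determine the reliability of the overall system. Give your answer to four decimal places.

0.8353

R(control card) = exp(−0.000213 × 500) = 0.898975
R(static bypass switch) = exp(−0.000147 × 500) = 0.929136
Series (control card and static bypass switch): 0.898975 × 0.929136 = 0.8353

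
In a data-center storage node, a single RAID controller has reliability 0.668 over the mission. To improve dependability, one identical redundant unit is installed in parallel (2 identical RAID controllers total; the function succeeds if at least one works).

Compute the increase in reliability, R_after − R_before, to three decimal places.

0.222

R_before = 0.668
R_after = 1 − (1 − 0.668)^2 = 0.890
ΔR = 0.890 − 0.668 = 0.222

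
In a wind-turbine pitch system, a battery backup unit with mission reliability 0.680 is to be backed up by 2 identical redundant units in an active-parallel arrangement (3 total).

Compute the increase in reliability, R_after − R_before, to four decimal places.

0.2872

R_before = 0.680
R_after = 1 − (1 − 0.680)^3 = 0.9672
ΔR = 0.9672 − 0.680 = 0.2872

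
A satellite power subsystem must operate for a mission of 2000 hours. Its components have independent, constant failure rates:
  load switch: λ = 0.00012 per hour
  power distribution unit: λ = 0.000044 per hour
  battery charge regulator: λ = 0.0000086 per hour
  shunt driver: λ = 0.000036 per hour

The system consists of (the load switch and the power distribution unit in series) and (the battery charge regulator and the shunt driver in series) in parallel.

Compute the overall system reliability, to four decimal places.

0.9761

R(load switch) = exp(−0.00012 × 2000) = 0.786628
R(power distribution unit) = exp(−0.000044 × 2000) = 0.915761
R(battery charge regulator) = exp(−0.0000086 × 2000) = 0.982947
R(shunt driver) = exp(−0.000036 × 2000) = 0.930531
Series (load switch and power distribution unit): 0.786628 × 0.915761 = 0.720363
Series (battery charge regulator and shunt driver): 0.982947 × 0.930531 = 0.914663
Parallel ([0.720363] and [0.914663]): 1 − (1 − 0.720363)(1 − 0.914663) = 0.9761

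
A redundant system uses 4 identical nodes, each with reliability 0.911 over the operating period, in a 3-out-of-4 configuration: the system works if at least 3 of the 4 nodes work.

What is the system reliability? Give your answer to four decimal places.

0.9579

R = Σ_{i=3}^{4} C(4,i) p^i (1−p)^{4−i} with p = 0.911
C(4,3)·0.911^3·0.089^1 = 0.269157
C(4,4)·0.911^4·0.089^0 = 0.688769
Sum = 0.9579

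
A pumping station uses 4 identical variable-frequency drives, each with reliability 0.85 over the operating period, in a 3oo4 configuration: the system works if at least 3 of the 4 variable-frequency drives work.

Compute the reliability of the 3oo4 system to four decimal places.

0.8905

R = Σ_{i=3}^{4} C(4,i) p^i (1−p)^{4−i} with p = 0.85
C(4,3)·0.85^3·0.15^1 = 0.368475
C(4,4)·0.85^4·0.15^0 = 0.522006
Sum = 0.8905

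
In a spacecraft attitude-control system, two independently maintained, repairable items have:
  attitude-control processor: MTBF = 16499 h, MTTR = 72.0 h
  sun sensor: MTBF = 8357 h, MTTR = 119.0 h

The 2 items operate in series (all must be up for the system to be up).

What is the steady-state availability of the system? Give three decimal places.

A(attitude-control processor) = MTBF/(MTBF+MTTR) = 16499/(16499+72.0) = 0.995655
A(sun sensor) = MTBF/(MTBF+MTTR) = 8357/(8357+119.0) = 0.985960
Series availability: 0.995655 × 0.985960 = 0.982

0.982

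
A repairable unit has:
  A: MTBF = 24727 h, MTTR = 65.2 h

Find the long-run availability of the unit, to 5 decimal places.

A(A) = MTBF/(MTBF+MTTR) = 24727/(24727+65.2) = 0.99737

0.99737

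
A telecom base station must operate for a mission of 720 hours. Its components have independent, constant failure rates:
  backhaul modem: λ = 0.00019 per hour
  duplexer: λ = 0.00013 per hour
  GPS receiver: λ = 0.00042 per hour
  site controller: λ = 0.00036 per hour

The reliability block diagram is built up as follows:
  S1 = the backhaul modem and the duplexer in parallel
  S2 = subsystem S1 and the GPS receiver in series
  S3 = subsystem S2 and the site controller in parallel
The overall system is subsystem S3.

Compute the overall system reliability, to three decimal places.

R(backhaul modem) = exp(−0.00019 × 720) = 0.87214
R(duplexer) = exp(−0.00013 × 720) = 0.91065
R(GPS receiver) = exp(−0.00042 × 720) = 0.73904
R(site controller) = exp(−0.00036 × 720) = 0.77167
Parallel (backhaul modem and duplexer): 1 − (1 − 0.87214)(1 − 0.91065) = 0.98858
Series ([0.98858] and GPS receiver): 0.98858 × 0.73904 = 0.73060
Parallel ([0.73060] and site controller): 1 − (1 − 0.73060)(1 − 0.77167) = 0.938

0.938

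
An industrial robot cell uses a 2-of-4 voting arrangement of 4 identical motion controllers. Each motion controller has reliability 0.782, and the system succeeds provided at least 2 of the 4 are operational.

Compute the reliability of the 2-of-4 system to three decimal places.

R = Σ_{i=2}^{4} C(4,i) p^i (1−p)^{4−i} with p = 0.782
C(4,2)·0.782^2·0.218^2 = 0.17437
C(4,3)·0.782^3·0.218^1 = 0.41700
C(4,4)·0.782^4·0.218^0 = 0.37396
Sum = 0.965

0.965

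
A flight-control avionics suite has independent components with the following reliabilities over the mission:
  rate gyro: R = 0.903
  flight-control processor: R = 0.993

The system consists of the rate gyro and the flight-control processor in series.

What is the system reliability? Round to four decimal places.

0.8967

Series (rate gyro and flight-control processor): 0.903000 × 0.993000 = 0.8967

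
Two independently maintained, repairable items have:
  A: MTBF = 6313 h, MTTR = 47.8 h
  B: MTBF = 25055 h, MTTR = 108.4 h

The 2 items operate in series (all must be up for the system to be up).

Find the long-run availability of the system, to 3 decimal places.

0.988

A(A) = MTBF/(MTBF+MTTR) = 6313/(6313+47.8) = 0.992485
A(B) = MTBF/(MTBF+MTTR) = 25055/(25055+108.4) = 0.995692
Series availability: 0.992485 × 0.995692 = 0.988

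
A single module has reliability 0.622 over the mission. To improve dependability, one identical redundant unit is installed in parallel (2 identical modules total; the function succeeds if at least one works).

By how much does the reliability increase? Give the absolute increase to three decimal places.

0.235

R_before = 0.622
R_after = 1 − (1 − 0.622)^2 = 0.857
ΔR = 0.857 − 0.622 = 0.235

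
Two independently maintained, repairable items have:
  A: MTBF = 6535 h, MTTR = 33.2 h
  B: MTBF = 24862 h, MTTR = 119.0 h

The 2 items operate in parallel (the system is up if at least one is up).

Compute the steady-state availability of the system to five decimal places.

0.99998

A(A) = MTBF/(MTBF+MTTR) = 6535/(6535+33.2) = 0.994945
A(B) = MTBF/(MTBF+MTTR) = 24862/(24862+119.0) = 0.995236
Parallel availability: 1 − (1 − 0.994945)(1 − 0.995236) = 0.99998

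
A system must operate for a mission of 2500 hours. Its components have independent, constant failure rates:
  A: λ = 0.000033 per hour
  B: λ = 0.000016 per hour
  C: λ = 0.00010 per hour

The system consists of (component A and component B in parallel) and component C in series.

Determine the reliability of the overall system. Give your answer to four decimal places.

0.7764

R(A) = exp(−0.000033 × 2500) = 0.920811
R(B) = exp(−0.000016 × 2500) = 0.960789
R(C) = exp(−0.00010 × 2500) = 0.778801
Parallel (A and B): 1 − (1 − 0.920811)(1 − 0.960789) = 0.996895
Series ([0.996895] and C): 0.996895 × 0.778801 = 0.7764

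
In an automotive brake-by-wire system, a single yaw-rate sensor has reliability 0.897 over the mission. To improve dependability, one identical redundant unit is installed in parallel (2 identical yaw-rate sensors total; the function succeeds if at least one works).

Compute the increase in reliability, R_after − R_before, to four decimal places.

0.0924

R_before = 0.897
R_after = 1 − (1 − 0.897)^2 = 0.9894
ΔR = 0.9894 − 0.897 = 0.0924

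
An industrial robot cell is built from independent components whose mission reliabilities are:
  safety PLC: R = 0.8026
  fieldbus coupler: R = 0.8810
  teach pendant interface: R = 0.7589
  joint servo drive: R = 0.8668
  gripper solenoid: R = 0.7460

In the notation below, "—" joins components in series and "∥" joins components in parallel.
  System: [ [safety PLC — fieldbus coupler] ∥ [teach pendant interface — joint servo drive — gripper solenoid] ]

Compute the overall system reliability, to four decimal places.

0.8508

Series (safety PLC and fieldbus coupler): 0.802600 × 0.881000 = 0.707091
Series (teach pendant interface, joint servo drive, and gripper solenoid): 0.758900 × 0.866800 × 0.746000 = 0.490730
Parallel ([0.707091] and [0.490730]): 1 − (1 − 0.707091)(1 − 0.490730) = 0.8508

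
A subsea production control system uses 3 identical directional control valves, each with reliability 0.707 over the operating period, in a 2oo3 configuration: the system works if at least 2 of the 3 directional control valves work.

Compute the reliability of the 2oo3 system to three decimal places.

R = Σ_{i=2}^{3} C(3,i) p^i (1−p)^{3−i} with p = 0.707
C(3,2)·0.707^2·0.293^1 = 0.43937
C(3,3)·0.707^3·0.293^0 = 0.35339
Sum = 0.793

0.793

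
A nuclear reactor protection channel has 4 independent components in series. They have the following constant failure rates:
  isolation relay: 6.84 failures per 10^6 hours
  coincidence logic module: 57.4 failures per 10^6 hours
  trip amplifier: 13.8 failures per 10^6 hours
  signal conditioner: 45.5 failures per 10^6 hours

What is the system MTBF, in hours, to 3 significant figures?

8090

Series of exponential components: λ_sys = Σ λ_i
λ_sys = 0.00000684 + 0.0000574 + 0.0000138 + 0.0000455 = 1.2354e-04 /h
MTBF = 1 / λ_sys = 8090 h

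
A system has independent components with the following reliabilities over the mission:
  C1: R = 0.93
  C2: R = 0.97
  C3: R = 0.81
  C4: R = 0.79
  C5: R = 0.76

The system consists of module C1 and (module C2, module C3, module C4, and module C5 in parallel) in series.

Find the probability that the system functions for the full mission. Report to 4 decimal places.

Parallel (C2, C3, C4, and C5): 1 − (1 − 0.970000)(1 − 0.810000)(1 − 0.790000)(1 − 0.760000) = 0.999713
Series (C1 and [0.999713]): 0.930000 × 0.999713 = 0.9297

0.9297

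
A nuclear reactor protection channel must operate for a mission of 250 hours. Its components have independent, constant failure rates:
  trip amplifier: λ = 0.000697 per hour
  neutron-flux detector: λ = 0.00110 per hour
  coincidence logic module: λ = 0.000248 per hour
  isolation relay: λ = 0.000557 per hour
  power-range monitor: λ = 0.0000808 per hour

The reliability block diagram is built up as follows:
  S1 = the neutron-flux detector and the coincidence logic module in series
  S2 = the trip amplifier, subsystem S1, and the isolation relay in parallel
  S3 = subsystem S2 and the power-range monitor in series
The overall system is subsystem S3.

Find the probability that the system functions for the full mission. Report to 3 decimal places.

0.974

R(trip amplifier) = exp(−0.000697 × 250) = 0.84009
R(neutron-flux detector) = exp(−0.00110 × 250) = 0.75957
R(coincidence logic module) = exp(−0.000248 × 250) = 0.93988
R(isolation relay) = exp(−0.000557 × 250) = 0.87001
R(power-range monitor) = exp(−0.0000808 × 250) = 0.98000
Series (neutron-flux detector and coincidence logic module): 0.75957 × 0.93988 = 0.71390
Parallel (trip amplifier, [0.71390], and isolation relay): 1 − (1 − 0.84009)(1 − 0.71390)(1 − 0.87001) = 0.99405
Series ([0.99405] and power-range monitor): 0.99405 × 0.98000 = 0.974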